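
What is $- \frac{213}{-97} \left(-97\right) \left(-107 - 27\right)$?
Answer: $28542$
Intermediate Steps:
$- \frac{213}{-97} \left(-97\right) \left(-107 - 27\right) = \left(-213\right) \left(- \frac{1}{97}\right) \left(-97\right) \left(-134\right) = \frac{213}{97} \left(-97\right) \left(-134\right) = \left(-213\right) \left(-134\right) = 28542$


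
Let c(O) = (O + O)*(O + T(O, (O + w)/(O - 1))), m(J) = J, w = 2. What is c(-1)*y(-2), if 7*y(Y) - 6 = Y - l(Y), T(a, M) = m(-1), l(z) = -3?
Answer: 4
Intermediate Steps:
T(a, M) = -1
c(O) = 2*O*(-1 + O) (c(O) = (O + O)*(O - 1) = (2*O)*(-1 + O) = 2*O*(-1 + O))
y(Y) = 9/7 + Y/7 (y(Y) = 6/7 + (Y - 1*(-3))/7 = 6/7 + (Y + 3)/7 = 6/7 + (3 + Y)/7 = 6/7 + (3/7 + Y/7) = 9/7 + Y/7)
c(-1)*y(-2) = (2*(-1)*(-1 - 1))*(9/7 + (⅐)*(-2)) = (2*(-1)*(-2))*(9/7 - 2/7) = 4*1 = 4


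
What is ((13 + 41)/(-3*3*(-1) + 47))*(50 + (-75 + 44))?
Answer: 513/28 ≈ 18.321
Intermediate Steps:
((13 + 41)/(-3*3*(-1) + 47))*(50 + (-75 + 44)) = (54/(-9*(-1) + 47))*(50 - 31) = (54/(9 + 47))*19 = (54/56)*19 = (54*(1/56))*19 = (27/28)*19 = 513/28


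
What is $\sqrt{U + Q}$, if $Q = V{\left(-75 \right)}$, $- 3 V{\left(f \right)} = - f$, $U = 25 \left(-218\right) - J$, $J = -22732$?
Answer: $\sqrt{17257} \approx 131.37$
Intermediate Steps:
$U = 17282$ ($U = 25 \left(-218\right) - -22732 = -5450 + 22732 = 17282$)
$V{\left(f \right)} = \frac{f}{3}$ ($V{\left(f \right)} = - \frac{\left(-1\right) f}{3} = \frac{f}{3}$)
$Q = -25$ ($Q = \frac{1}{3} \left(-75\right) = -25$)
$\sqrt{U + Q} = \sqrt{17282 - 25} = \sqrt{17257}$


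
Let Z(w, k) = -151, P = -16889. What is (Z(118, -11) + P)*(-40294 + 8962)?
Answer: 533897280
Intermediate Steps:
(Z(118, -11) + P)*(-40294 + 8962) = (-151 - 16889)*(-40294 + 8962) = -17040*(-31332) = 533897280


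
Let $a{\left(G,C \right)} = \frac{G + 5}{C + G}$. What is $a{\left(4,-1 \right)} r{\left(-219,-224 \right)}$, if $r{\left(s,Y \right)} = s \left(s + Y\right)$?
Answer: $291051$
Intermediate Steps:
$r{\left(s,Y \right)} = s \left(Y + s\right)$
$a{\left(G,C \right)} = \frac{5 + G}{C + G}$
$a{\left(4,-1 \right)} r{\left(-219,-224 \right)} = \frac{5 + 4}{-1 + 4} \left(- 219 \left(-224 - 219\right)\right) = \frac{1}{3} \cdot 9 \left(\left(-219\right) \left(-443\right)\right) = \frac{1}{3} \cdot 9 \cdot 97017 = 3 \cdot 97017 = 291051$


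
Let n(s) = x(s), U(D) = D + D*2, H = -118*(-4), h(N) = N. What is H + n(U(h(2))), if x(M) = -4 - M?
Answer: 462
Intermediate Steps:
H = 472
U(D) = 3*D (U(D) = D + 2*D = 3*D)
n(s) = -4 - s
H + n(U(h(2))) = 472 + (-4 - 3*2) = 472 + (-4 - 1*6) = 472 + (-4 - 6) = 472 - 10 = 462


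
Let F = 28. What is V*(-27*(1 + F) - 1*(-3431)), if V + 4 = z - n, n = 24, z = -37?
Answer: -172120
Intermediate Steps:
V = -65 (V = -4 + (-37 - 1*24) = -4 + (-37 - 24) = -4 - 61 = -65)
V*(-27*(1 + F) - 1*(-3431)) = -65*(-27*(1 + 28) - 1*(-3431)) = -65*(-27*29 + 3431) = -65*(-783 + 3431) = -65*2648 = -172120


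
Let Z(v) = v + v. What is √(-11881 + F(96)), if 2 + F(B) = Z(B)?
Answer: 3*I*√1299 ≈ 108.12*I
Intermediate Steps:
Z(v) = 2*v
F(B) = -2 + 2*B
√(-11881 + F(96)) = √(-11881 + (-2 + 2*96)) = √(-11881 + (-2 + 192)) = √(-11881 + 190) = √(-11691) = 3*I*√1299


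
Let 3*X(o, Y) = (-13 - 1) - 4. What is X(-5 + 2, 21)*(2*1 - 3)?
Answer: 6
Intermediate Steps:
X(o, Y) = -6 (X(o, Y) = ((-13 - 1) - 4)/3 = (-14 - 4)/3 = (1/3)*(-18) = -6)
X(-5 + 2, 21)*(2*1 - 3) = -6*(2*1 - 3) = -6*(2 - 3) = -6*(-1) = 6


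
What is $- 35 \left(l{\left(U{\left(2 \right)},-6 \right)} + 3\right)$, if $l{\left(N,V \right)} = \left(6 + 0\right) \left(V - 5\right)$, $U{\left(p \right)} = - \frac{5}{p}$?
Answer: $2205$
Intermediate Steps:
$l{\left(N,V \right)} = -30 + 6 V$ ($l{\left(N,V \right)} = 6 \left(V - 5\right) = 6 \left(-5 + V\right) = -30 + 6 V$)
$- 35 \left(l{\left(U{\left(2 \right)},-6 \right)} + 3\right) = - 35 \left(\left(-30 + 6 \left(-6\right)\right) + 3\right) = - 35 \left(\left(-30 - 36\right) + 3\right) = - 35 \left(-66 + 3\right) = \left(-35\right) \left(-63\right) = 2205$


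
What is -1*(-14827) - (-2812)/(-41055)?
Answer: 608719673/41055 ≈ 14827.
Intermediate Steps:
-1*(-14827) - (-2812)/(-41055) = 14827 - (-2812)*(-1)/41055 = 14827 - 1*2812/41055 = 14827 - 2812/41055 = 608719673/41055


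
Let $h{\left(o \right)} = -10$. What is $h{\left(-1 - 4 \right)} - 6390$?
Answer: $-6400$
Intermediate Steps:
$h{\left(-1 - 4 \right)} - 6390 = -10 - 6390 = -6400$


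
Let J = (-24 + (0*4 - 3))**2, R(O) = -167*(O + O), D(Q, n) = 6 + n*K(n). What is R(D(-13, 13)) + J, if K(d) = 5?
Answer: -22985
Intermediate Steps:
D(Q, n) = 6 + 5*n (D(Q, n) = 6 + n*5 = 6 + 5*n)
R(O) = -334*O
J = 729 (J = (-24 + (0 - 3))**2 = (-24 - 3)**2 = (-27)**2 = 729)
R(D(-13, 13)) + J = -334*(6 + 5*13) + 729 = -334*(6 + 65) + 729 = -334*71 + 729 = -23714 + 729 = -22985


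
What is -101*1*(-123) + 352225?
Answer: 364648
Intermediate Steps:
-101*1*(-123) + 352225 = -101*(-123) + 352225 = 12423 + 352225 = 364648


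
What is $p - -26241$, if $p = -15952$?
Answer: $10289$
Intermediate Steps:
$p - -26241 = -15952 - -26241 = -15952 + 26241 = 10289$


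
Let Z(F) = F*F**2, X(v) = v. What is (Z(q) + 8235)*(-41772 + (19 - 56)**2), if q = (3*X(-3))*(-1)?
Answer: -362172492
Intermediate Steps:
q = 9 (q = (3*(-3))*(-1) = -9*(-1) = 9)
Z(F) = F**3
(Z(q) + 8235)*(-41772 + (19 - 56)**2) = (9**3 + 8235)*(-41772 + (19 - 56)**2) = (729 + 8235)*(-41772 + (-37)**2) = 8964*(-41772 + 1369) = 8964*(-40403) = -362172492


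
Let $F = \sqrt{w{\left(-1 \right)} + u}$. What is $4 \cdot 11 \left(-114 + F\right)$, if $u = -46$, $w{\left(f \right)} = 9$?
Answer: $-5016 + 44 i \sqrt{37} \approx -5016.0 + 267.64 i$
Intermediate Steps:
$F = i \sqrt{37}$ ($F = \sqrt{9 - 46} = \sqrt{-37} = i \sqrt{37} \approx 6.0828 i$)
$4 \cdot 11 \left(-114 + F\right) = 4 \cdot 11 \left(-114 + i \sqrt{37}\right) = 44 \left(-114 + i \sqrt{37}\right) = -5016 + 44 i \sqrt{37}$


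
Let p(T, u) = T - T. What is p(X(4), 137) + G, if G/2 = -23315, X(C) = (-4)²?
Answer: -46630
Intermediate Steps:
X(C) = 16
p(T, u) = 0
G = -46630 (G = 2*(-23315) = -46630)
p(X(4), 137) + G = 0 - 46630 = -46630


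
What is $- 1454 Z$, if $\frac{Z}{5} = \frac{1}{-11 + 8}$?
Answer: $\frac{7270}{3} \approx 2423.3$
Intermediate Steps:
$Z = - \frac{5}{3}$ ($Z = \frac{5}{-11 + 8} = \frac{5}{-3} = 5 \left(- \frac{1}{3}\right) = - \frac{5}{3} \approx -1.6667$)
$- 1454 Z = \left(-1454\right) \left(- \frac{5}{3}\right) = \frac{7270}{3}$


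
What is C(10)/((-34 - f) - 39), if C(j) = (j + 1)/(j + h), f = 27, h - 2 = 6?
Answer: -11/1800 ≈ -0.0061111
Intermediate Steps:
h = 8 (h = 2 + 6 = 8)
C(j) = (1 + j)/(8 + j) (C(j) = (j + 1)/(j + 8) = (1 + j)/(8 + j))
C(10)/((-34 - f) - 39) = ((1 + 10)/(8 + 10))/((-34 - 1*27) - 39) = (11/18)/((-34 - 27) - 39) = ((1/18)*11)/(-61 - 39) = (11/18)/(-100) = (11/18)*(-1/100) = -11/1800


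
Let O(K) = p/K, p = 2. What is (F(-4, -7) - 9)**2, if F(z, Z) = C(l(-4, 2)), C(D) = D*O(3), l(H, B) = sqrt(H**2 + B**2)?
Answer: 809/9 - 24*sqrt(5) ≈ 36.223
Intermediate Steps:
l(H, B) = sqrt(B**2 + H**2)
O(K) = 2/K
C(D) = 2*D/3 (C(D) = D*(2/3) = 2*D/3)
F(z, Z) = 4*sqrt(5)/3 (F(z, Z) = 2*sqrt(2**2 + (-4)**2)/3 = 2*sqrt(4 + 16)/3 = 2*sqrt(20)/3 = 2*(2*sqrt(5))/3 = 4*sqrt(5)/3)
(F(-4, -7) - 9)**2 = (4*sqrt(5)/3 - 9)**2 = (-9 + 4*sqrt(5)/3)**2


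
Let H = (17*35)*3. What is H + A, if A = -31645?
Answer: -29860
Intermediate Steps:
H = 1785 (H = 595*3 = 1785)
H + A = 1785 - 31645 = -29860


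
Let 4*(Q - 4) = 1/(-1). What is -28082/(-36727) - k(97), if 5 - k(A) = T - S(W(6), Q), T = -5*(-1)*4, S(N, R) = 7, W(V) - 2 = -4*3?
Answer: 16942/1933 ≈ 8.7646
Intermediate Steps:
W(V) = -10 (W(V) = 2 - 4*3 = 2 - 12 = -10)
Q = 15/4 (Q = 4 + (¼)/(-1) = 4 + (¼)*(-1) = 4 - ¼ = 15/4 ≈ 3.7500)
T = 20 (T = 5*4 = 20)
k(A) = -8 (k(A) = 5 - (20 - 1*7) = 5 - (20 - 7) = 5 - 1*13 = 5 - 13 = -8)
-28082/(-36727) - k(97) = -28082/(-36727) - 1*(-8) = -28082*(-1/36727) + 8 = 1478/1933 + 8 = 16942/1933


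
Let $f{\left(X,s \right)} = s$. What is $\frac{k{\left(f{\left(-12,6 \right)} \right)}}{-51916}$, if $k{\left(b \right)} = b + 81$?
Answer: $- \frac{87}{51916} \approx -0.0016758$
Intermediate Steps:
$k{\left(b \right)} = 81 + b$
$\frac{k{\left(f{\left(-12,6 \right)} \right)}}{-51916} = \frac{81 + 6}{-51916} = 87 \left(- \frac{1}{51916}\right) = - \frac{87}{51916}$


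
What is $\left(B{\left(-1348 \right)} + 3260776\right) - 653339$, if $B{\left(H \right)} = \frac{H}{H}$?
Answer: $2607438$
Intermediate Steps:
$B{\left(H \right)} = 1$
$\left(B{\left(-1348 \right)} + 3260776\right) - 653339 = \left(1 + 3260776\right) - 653339 = 3260777 - 653339 = 2607438$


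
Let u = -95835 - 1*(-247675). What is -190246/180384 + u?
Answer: 13694658157/90192 ≈ 1.5184e+5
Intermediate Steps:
u = 151840 (u = -95835 + 247675 = 151840)
-190246/180384 + u = -190246/180384 + 151840 = -190246*1/180384 + 151840 = -95123/90192 + 151840 = 13694658157/90192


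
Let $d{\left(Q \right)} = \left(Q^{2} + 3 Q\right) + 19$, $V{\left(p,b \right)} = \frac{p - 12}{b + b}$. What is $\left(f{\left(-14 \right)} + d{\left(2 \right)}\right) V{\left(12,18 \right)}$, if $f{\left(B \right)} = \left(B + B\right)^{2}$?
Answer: $0$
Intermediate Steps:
$f{\left(B \right)} = 4 B^{2}$ ($f{\left(B \right)} = \left(2 B\right)^{2} = 4 B^{2}$)
$V{\left(p,b \right)} = \frac{-12 + p}{2 b}$
$d{\left(Q \right)} = 19 + Q^{2} + 3 Q$
$\left(f{\left(-14 \right)} + d{\left(2 \right)}\right) V{\left(12,18 \right)} = \left(4 \left(-14\right)^{2} + \left(19 + 2^{2} + 3 \cdot 2\right)\right) \frac{-12 + 12}{2 \cdot 18} = \left(4 \cdot 196 + \left(19 + 4 + 6\right)\right) \frac{1}{2} \cdot \frac{1}{18} \cdot 0 = \left(784 + 29\right) 0 = 813 \cdot 0 = 0$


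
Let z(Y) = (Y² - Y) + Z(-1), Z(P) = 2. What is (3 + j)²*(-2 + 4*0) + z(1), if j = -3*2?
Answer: -16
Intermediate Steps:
j = -6
z(Y) = 2 + Y² - Y (z(Y) = (Y² - Y) + 2 = 2 + Y² - Y)
(3 + j)²*(-2 + 4*0) + z(1) = (3 - 6)²*(-2 + 4*0) + (2 + 1² - 1*1) = (-3)²*(-2 + 0) + (2 + 1 - 1) = 9*(-2) + 2 = -18 + 2 = -16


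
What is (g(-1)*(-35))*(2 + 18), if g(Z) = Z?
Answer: 700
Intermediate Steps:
(g(-1)*(-35))*(2 + 18) = (-1*(-35))*(2 + 18) = 35*20 = 700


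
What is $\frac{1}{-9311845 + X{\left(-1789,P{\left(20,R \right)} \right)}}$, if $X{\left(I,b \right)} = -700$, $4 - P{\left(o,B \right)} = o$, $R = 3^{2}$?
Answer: $- \frac{1}{9312545} \approx -1.0738 \cdot 10^{-7}$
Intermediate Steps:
$R = 9$
$P{\left(o,B \right)} = 4 - o$
$\frac{1}{-9311845 + X{\left(-1789,P{\left(20,R \right)} \right)}} = \frac{1}{-9311845 - 700} = \frac{1}{-9312545} = - \frac{1}{9312545}$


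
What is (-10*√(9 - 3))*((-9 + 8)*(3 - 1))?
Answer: 20*√6 ≈ 48.990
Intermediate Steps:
(-10*√(9 - 3))*((-9 + 8)*(3 - 1)) = (-10*√6)*(-1*2) = -10*√6*(-2) = 20*√6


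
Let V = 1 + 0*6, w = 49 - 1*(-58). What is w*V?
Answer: 107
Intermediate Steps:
w = 107 (w = 49 + 58 = 107)
V = 1 (V = 1 + 0 = 1)
w*V = 107*1 = 107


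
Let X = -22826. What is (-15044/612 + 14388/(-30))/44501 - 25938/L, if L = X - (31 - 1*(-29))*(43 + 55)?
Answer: 435971166038/488622982545 ≈ 0.89224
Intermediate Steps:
L = -28706 (L = -22826 - (31 - 1*(-29))*(43 + 55) = -22826 - (31 + 29)*98 = -22826 - 60*98 = -22826 - 1*5880 = -22826 - 5880 = -28706)
(-15044/612 + 14388/(-30))/44501 - 25938/L = (-15044/612 + 14388/(-30))/44501 - 25938/(-28706) = (-15044*1/612 + 14388*(-1/30))*(1/44501) - 25938*(-1/28706) = (-3761/153 - 2398/5)*(1/44501) + 12969/14353 = -385699/765*1/44501 + 12969/14353 = -385699/34043265 + 12969/14353 = 435971166038/488622982545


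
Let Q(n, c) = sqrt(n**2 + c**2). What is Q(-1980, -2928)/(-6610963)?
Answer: -12*sqrt(86761)/6610963 ≈ -0.00053466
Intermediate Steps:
Q(n, c) = sqrt(c**2 + n**2)
Q(-1980, -2928)/(-6610963) = sqrt((-2928)**2 + (-1980)**2)/(-6610963) = sqrt(8573184 + 3920400)*(-1/6610963) = sqrt(12493584)*(-1/6610963) = (12*sqrt(86761))*(-1/6610963) = -12*sqrt(86761)/6610963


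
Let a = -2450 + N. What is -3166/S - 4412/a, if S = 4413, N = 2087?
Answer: 6106966/533973 ≈ 11.437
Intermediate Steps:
a = -363 (a = -2450 + 2087 = -363)
-3166/S - 4412/a = -3166/4413 - 4412/(-363) = -3166*1/4413 - 4412*(-1/363) = -3166/4413 + 4412/363 = 6106966/533973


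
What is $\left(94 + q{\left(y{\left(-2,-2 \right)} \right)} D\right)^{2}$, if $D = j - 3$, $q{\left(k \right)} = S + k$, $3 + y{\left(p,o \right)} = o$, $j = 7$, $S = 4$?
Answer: $8100$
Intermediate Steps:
$y{\left(p,o \right)} = -3 + o$
$q{\left(k \right)} = 4 + k$
$D = 4$ ($D = 7 - 3 = 4$)
$\left(94 + q{\left(y{\left(-2,-2 \right)} \right)} D\right)^{2} = \left(94 + \left(4 - 5\right) 4\right)^{2} = \left(94 - 4\right)^{2} = 90^{2} = 8100$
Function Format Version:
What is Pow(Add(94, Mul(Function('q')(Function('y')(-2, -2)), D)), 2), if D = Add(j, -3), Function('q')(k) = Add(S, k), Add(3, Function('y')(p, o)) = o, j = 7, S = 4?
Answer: 8100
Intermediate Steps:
Function('y')(p, o) = Add(-3, o)
Function('q')(k) = Add(4, k)
D = 4 (D = Add(7, -3) = 4)
Pow(Add(94, Mul(Function('q')(Function('y')(-2, -2)), D)), 2) = Pow(Add(94, Mul(Add(4, Add(-3, -2)), 4)), 2) = Pow(Add(94, Mul(Add(4, -5), 4)), 2) = Pow(Add(94, Mul(-1, 4)), 2) = Pow(Add(94, -4), 2) = Pow(90, 2) = 8100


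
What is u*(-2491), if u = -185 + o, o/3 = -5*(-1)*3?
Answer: 348740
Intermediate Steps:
o = 45 (o = 3*(-5*(-1)*3) = 3*(5*3) = 3*15 = 45)
u = -140 (u = -185 + 45 = -140)
u*(-2491) = -140*(-2491) = 348740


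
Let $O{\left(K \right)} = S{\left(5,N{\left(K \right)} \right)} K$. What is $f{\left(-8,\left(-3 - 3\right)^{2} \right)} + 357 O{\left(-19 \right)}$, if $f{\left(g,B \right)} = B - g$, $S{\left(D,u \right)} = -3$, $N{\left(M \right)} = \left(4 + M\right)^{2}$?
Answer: $20393$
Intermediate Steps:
$O{\left(K \right)} = - 3 K$
$f{\left(-8,\left(-3 - 3\right)^{2} \right)} + 357 O{\left(-19 \right)} = \left(\left(-3 - 3\right)^{2} - -8\right) + 357 \left(\left(-3\right) \left(-19\right)\right) = \left(\left(-6\right)^{2} + 8\right) + 357 \cdot 57 = \left(36 + 8\right) + 20349 = 44 + 20349 = 20393$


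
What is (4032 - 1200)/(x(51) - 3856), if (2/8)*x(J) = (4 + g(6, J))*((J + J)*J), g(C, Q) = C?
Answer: 177/12764 ≈ 0.013867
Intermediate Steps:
x(J) = 80*J² (x(J) = 4*((4 + 6)*((J + J)*J)) = 4*(10*((2*J)*J)) = 4*(10*(2*J²)) = 4*(20*J²) = 80*J²)
(4032 - 1200)/(x(51) - 3856) = (4032 - 1200)/(80*51² - 3856) = 2832/(80*2601 - 3856) = 2832/(208080 - 3856) = 2832/204224 = 2832*(1/204224) = 177/12764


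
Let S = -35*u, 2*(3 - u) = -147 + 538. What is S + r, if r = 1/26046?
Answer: 87742463/13023 ≈ 6737.5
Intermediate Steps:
u = -385/2 (u = 3 - (-147 + 538)/2 = 3 - 1/2*391 = 3 - 391/2 = -385/2 ≈ -192.50)
S = 13475/2 (S = -35*(-385/2) = 13475/2 ≈ 6737.5)
r = 1/26046 ≈ 3.8394e-5
S + r = 13475/2 + 1/26046 = 87742463/13023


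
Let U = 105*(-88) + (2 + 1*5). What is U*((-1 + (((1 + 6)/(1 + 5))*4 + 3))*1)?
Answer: -184660/3 ≈ -61553.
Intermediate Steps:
U = -9233 (U = -9240 + (2 + 5) = -9240 + 7 = -9233)
U*((-1 + (((1 + 6)/(1 + 5))*4 + 3))*1) = -9233*(-1 + (((1 + 6)/(1 + 5))*4 + 3)) = -9233*(-1 + ((7/6)*4 + 3)) = -9233*(-1 + (14/3 + 3)) = -9233*(-1 + 23/3) = -184660/3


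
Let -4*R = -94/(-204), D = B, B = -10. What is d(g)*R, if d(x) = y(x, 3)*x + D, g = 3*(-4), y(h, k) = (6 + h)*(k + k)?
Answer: -9917/204 ≈ -48.613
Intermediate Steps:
D = -10
y(h, k) = 2*k*(6 + h) (y(h, k) = (6 + h)*(2*k) = 2*k*(6 + h))
g = -12
d(x) = -10 + x*(36 + 6*x) (d(x) = (2*3*(6 + x))*x - 10 = (36 + 6*x)*x - 10 = x*(36 + 6*x) - 10 = -10 + x*(36 + 6*x))
R = -47/408 (R = -(-47)/(2*(-204)) = -(-47)*(-1)/(2*204) = -¼*47/102 = -47/408 ≈ -0.11520)
d(g)*R = (-10 + 6*(-12)*(6 - 12))*(-47/408) = (-10 + 6*(-12)*(-6))*(-47/408) = (-10 + 432)*(-47/408) = 422*(-47/408) = -9917/204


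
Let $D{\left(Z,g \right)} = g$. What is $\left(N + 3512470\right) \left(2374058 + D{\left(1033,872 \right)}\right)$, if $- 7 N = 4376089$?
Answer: $\frac{48000187590930}{7} \approx 6.8572 \cdot 10^{12}$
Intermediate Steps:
$N = - \frac{4376089}{7}$ ($N = \left(- \frac{1}{7}\right) 4376089 = - \frac{4376089}{7} \approx -6.2516 \cdot 10^{5}$)
$\left(N + 3512470\right) \left(2374058 + D{\left(1033,872 \right)}\right) = \left(- \frac{4376089}{7} + 3512470\right) \left(2374058 + 872\right) = \frac{20211201}{7} \cdot 2374930 = \frac{48000187590930}{7}$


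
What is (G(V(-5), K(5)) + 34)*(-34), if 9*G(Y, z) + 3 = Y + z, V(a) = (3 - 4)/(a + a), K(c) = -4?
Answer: -16949/15 ≈ -1129.9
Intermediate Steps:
V(a) = -1/(2*a)
G(Y, z) = -1/3 + Y/9 + z/9 (G(Y, z) = -1/3 + (Y + z)/9 = -1/3 + (Y/9 + z/9) = -1/3 + Y/9 + z/9)
(G(V(-5), K(5)) + 34)*(-34) = ((-1/3 + (-1/2/(-5))/9 + (1/9)*(-4)) + 34)*(-34) = ((-1/3 + (-1/2*(-1/5))/9 - 4/9) + 34)*(-34) = ((-1/3 + (1/9)*(1/10) - 4/9) + 34)*(-34) = ((-1/3 + 1/90 - 4/9) + 34)*(-34) = (-23/30 + 34)*(-34) = (997/30)*(-34) = -16949/15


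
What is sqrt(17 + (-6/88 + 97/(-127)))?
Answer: sqrt(126214759)/2794 ≈ 4.0210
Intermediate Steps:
sqrt(17 + (-6/88 + 97/(-127))) = sqrt(17 + (-6*1/88 + 97*(-1/127))) = sqrt(17 + (-3/44 - 97/127)) = sqrt(17 - 4649/5588) = sqrt(90347/5588) = sqrt(126214759)/2794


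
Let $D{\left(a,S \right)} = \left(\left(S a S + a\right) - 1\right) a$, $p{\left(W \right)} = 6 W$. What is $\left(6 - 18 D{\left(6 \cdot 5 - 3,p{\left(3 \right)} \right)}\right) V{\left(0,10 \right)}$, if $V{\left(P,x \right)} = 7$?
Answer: $-29849106$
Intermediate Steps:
$D{\left(a,S \right)} = a \left(-1 + a + a S^{2}\right)$ ($D{\left(a,S \right)} = \left(\left(a S^{2} + a\right) - 1\right) a = \left(\left(a + a S^{2}\right) - 1\right) a = \left(-1 + a + a S^{2}\right) a = a \left(-1 + a + a S^{2}\right)$)
$\left(6 - 18 D{\left(6 \cdot 5 - 3,p{\left(3 \right)} \right)}\right) V{\left(0,10 \right)} = \left(6 - 18 \left(6 \cdot 5 - 3\right) \left(-1 + \left(6 \cdot 5 - 3\right) + \left(6 \cdot 5 - 3\right) \left(6 \cdot 3\right)^{2}\right)\right) 7 = \left(6 - 18 \left(30 - 3\right) \left(-1 + \left(30 - 3\right) + \left(30 - 3\right) 18^{2}\right)\right) 7 = \left(6 - 18 \cdot 27 \left(-1 + 27 + 27 \cdot 324\right)\right) 7 = \left(6 - 18 \cdot 27 \left(-1 + 27 + 8748\right)\right) 7 = \left(6 - 18 \cdot 27 \cdot 8774\right) 7 = \left(6 - 4264164\right) 7 = \left(-4264158\right) 7 = -29849106$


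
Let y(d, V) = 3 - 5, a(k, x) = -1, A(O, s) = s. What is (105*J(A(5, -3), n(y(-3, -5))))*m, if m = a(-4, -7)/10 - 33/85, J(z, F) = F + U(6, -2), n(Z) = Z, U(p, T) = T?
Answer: 3486/17 ≈ 205.06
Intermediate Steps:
y(d, V) = -2
J(z, F) = -2 + F (J(z, F) = F - 2 = -2 + F)
m = -83/170 (m = -1/10 - 33/85 = -1*⅒ - 33*1/85 = -⅒ - 33/85 = -83/170 ≈ -0.48824)
(105*J(A(5, -3), n(y(-3, -5))))*m = (105*(-2 - 2))*(-83/170) = (105*(-4))*(-83/170) = -420*(-83/170) = 3486/17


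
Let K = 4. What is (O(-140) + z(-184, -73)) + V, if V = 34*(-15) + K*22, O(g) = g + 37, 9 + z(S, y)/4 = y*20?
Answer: -6401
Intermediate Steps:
z(S, y) = -36 + 80*y (z(S, y) = -36 + 4*(y*20) = -36 + 4*(20*y) = -36 + 80*y)
O(g) = 37 + g
V = -422 (V = 34*(-15) + 4*22 = -510 + 88 = -422)
(O(-140) + z(-184, -73)) + V = ((37 - 140) + (-36 + 80*(-73))) - 422 = (-103 + (-36 - 5840)) - 422 = (-103 - 5876) - 422 = -5979 - 422 = -6401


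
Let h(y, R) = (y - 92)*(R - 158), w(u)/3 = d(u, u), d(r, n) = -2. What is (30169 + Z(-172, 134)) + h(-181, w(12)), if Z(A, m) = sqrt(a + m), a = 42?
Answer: 74941 + 4*sqrt(11) ≈ 74954.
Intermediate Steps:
w(u) = -6 (w(u) = 3*(-2) = -6)
Z(A, m) = sqrt(42 + m)
h(y, R) = (-158 + R)*(-92 + y) (h(y, R) = (-92 + y)*(-158 + R) = (-158 + R)*(-92 + y))
(30169 + Z(-172, 134)) + h(-181, w(12)) = (30169 + sqrt(42 + 134)) + (14536 - 158*(-181) - 92*(-6) - 6*(-181)) = (30169 + sqrt(176)) + (14536 + 28598 + 552 + 1086) = (30169 + 4*sqrt(11)) + 44772 = 74941 + 4*sqrt(11)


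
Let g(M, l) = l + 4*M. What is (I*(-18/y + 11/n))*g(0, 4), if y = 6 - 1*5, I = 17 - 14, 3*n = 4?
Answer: -117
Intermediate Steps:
n = 4/3 (n = (⅓)*4 = 4/3 ≈ 1.3333)
I = 3
y = 1 (y = 6 - 5 = 1)
(I*(-18/y + 11/n))*g(0, 4) = (3*(-18/1 + 11/(4/3)))*(4 + 4*0) = (3*(-18*1 + 11*(¾)))*(4 + 0) = (3*(-18 + 33/4))*4 = (3*(-39/4))*4 = -117/4*4 = -117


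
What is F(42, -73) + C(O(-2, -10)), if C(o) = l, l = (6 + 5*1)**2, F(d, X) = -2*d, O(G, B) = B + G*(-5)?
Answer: 37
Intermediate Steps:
O(G, B) = B - 5*G
l = 121 (l = (6 + 5)**2 = 11**2 = 121)
C(o) = 121
F(42, -73) + C(O(-2, -10)) = -2*42 + 121 = -84 + 121 = 37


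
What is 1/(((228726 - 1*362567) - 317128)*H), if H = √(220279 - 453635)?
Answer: I*√58339/52618160982 ≈ 4.5903e-9*I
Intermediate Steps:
H = 2*I*√58339 (H = √(-233356) = 2*I*√58339 ≈ 483.07*I)
1/(((228726 - 1*362567) - 317128)*H) = 1/(((228726 - 1*362567) - 317128)*((2*I*√58339))) = (-I*√58339/116678)/((228726 - 362567) - 317128) = (-I*√58339/116678)/(-133841 - 317128) = (-I*√58339/116678)/(-450969) = -(-1)*I*√58339/52618160982 = I*√58339/52618160982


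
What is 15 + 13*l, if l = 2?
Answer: 41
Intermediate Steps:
15 + 13*l = 15 + 13*2 = 15 + 26 = 41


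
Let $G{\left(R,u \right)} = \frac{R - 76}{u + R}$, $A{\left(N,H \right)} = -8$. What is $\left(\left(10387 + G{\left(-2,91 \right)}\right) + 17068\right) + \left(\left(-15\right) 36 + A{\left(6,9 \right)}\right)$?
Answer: $\frac{2394645}{89} \approx 26906.0$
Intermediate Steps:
$G{\left(R,u \right)} = \frac{-76 + R}{R + u}$
$\left(\left(10387 + G{\left(-2,91 \right)}\right) + 17068\right) + \left(\left(-15\right) 36 + A{\left(6,9 \right)}\right) = \left(\left(10387 + \frac{-76 - 2}{-2 + 91}\right) + 17068\right) - 548 = \left(\left(10387 + \frac{1}{89} \left(-78\right)\right) + 17068\right) - 548 = \left(\left(10387 - \frac{78}{89}\right) + 17068\right) - 548 = \left(\frac{924365}{89} + 17068\right) - 548 = \frac{2443417}{89} - 548 = \frac{2394645}{89}$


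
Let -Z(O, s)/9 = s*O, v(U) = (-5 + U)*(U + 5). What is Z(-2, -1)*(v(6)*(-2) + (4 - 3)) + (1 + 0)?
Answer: 379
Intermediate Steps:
v(U) = (-5 + U)*(5 + U)
Z(O, s) = -9*O*s (Z(O, s) = -9*s*O = -9*O*s)
Z(-2, -1)*(v(6)*(-2) + (4 - 3)) + (1 + 0) = (-9*(-2)*(-1))*((-25 + 6²)*(-2) + (4 - 3)) + (1 + 0) = -18*((-25 + 36)*(-2) + 1) + 1 = -18*(11*(-2) + 1) + 1 = -18*(-22 + 1) + 1 = -18*(-21) + 1 = 378 + 1 = 379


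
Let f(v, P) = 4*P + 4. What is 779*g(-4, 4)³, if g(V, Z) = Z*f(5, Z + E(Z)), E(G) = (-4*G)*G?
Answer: -655320027136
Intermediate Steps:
E(G) = -4*G²
f(v, P) = 4 + 4*P
g(V, Z) = Z*(4 - 16*Z² + 4*Z) (g(V, Z) = Z*(4 + 4*(Z - 4*Z²)) = Z*(4 + (-16*Z² + 4*Z)) = Z*(4 - 16*Z² + 4*Z))
779*g(-4, 4)³ = 779*(4*4*(1 + 4 - 4*4²))³ = 779*(4*4*(1 + 4 - 4*16))³ = 779*(4*4*(1 + 4 - 64))³ = 779*(4*4*(-59))³ = 779*(-944)³ = 779*(-841232384) = -655320027136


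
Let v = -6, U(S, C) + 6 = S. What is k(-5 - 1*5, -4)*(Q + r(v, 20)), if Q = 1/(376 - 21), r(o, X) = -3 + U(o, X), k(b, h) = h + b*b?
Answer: -511104/355 ≈ -1439.7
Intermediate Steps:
U(S, C) = -6 + S
k(b, h) = h + b**2
r(o, X) = -9 + o (r(o, X) = -3 + (-6 + o) = -9 + o)
Q = 1/355 ≈ 0.0028169
k(-5 - 1*5, -4)*(Q + r(v, 20)) = (-4 + (-5 - 1*5)**2)*(1/355 + (-9 - 6)) = (-4 + (-5 - 5)**2)*(1/355 - 15) = (-4 + (-10)**2)*(-5324/355) = (-4 + 100)*(-5324/355) = 96*(-5324/355) = -511104/355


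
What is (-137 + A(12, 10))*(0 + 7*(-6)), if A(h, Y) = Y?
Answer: 5334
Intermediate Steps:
(-137 + A(12, 10))*(0 + 7*(-6)) = (-137 + 10)*(0 + 7*(-6)) = -127*(0 - 42) = -127*(-42) = 5334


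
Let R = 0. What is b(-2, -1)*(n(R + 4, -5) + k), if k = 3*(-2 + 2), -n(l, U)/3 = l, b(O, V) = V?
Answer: 12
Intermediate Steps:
n(l, U) = -3*l
k = 0 (k = 3*0 = 0)
b(-2, -1)*(n(R + 4, -5) + k) = -(-3*(0 + 4) + 0) = -(-3*4 + 0) = -(-12 + 0) = -1*(-12) = 12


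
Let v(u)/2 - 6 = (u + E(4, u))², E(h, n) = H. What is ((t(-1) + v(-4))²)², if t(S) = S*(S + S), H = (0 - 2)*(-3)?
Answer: 234256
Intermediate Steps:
H = 6 (H = -2*(-3) = 6)
E(h, n) = 6
v(u) = 12 + 2*(6 + u)² (v(u) = 12 + 2*(u + 6)² = 12 + 2*(6 + u)²)
t(S) = 2*S² (t(S) = S*(2*S) = 2*S²)
((t(-1) + v(-4))²)² = ((2*(-1)² + (12 + 2*(6 - 4)²))²)² = ((2*1 + (12 + 2*2²))²)² = ((2 + (12 + 2*4))²)² = ((2 + (12 + 8))²)² = ((2 + 20)²)² = (22²)² = 484² = 234256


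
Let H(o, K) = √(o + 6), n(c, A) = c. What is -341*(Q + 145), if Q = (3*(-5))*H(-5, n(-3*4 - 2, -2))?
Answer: -44330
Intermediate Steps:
H(o, K) = √(6 + o)
Q = -15 (Q = (3*(-5))*√(6 - 5) = -15*√1 = -15*1 = -15)
-341*(Q + 145) = -341*(-15 + 145) = -341*130 = -44330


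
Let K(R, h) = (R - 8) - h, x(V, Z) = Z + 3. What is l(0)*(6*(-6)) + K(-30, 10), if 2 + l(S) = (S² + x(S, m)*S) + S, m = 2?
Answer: 24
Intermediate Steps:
x(V, Z) = 3 + Z
K(R, h) = -8 + R - h (K(R, h) = (-8 + R) - h = -8 + R - h)
l(S) = -2 + S² + 6*S (l(S) = -2 + ((S² + (3 + 2)*S) + S) = -2 + ((S² + 5*S) + S) = -2 + (S² + 6*S) = -2 + S² + 6*S)
l(0)*(6*(-6)) + K(-30, 10) = (-2 + 0² + 6*0)*(6*(-6)) + (-8 - 30 - 1*10) = (-2 + 0 + 0)*(-36) + (-8 - 30 - 10) = -2*(-36) - 48 = 72 - 48 = 24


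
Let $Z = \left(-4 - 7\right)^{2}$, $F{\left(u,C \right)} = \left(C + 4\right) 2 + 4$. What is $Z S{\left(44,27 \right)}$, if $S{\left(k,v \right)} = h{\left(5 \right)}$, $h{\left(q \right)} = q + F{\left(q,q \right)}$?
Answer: $3267$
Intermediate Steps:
$F{\left(u,C \right)} = 12 + 2 C$ ($F{\left(u,C \right)} = \left(4 + C\right) 2 + 4 = \left(8 + 2 C\right) + 4 = 12 + 2 C$)
$Z = 121$ ($Z = \left(-11\right)^{2} = 121$)
$h{\left(q \right)} = 12 + 3 q$ ($h{\left(q \right)} = q + \left(12 + 2 q\right) = 12 + 3 q$)
$S{\left(k,v \right)} = 27$ ($S{\left(k,v \right)} = 12 + 3 \cdot 5 = 12 + 15 = 27$)
$Z S{\left(44,27 \right)} = 121 \cdot 27 = 3267$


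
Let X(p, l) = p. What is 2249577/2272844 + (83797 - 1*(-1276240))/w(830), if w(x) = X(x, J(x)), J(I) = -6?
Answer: 1546509542069/943230260 ≈ 1639.6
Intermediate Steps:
w(x) = x
2249577/2272844 + (83797 - 1*(-1276240))/w(830) = 2249577/2272844 + (83797 - 1*(-1276240))/830 = 2249577*(1/2272844) + (83797 + 1276240)*(1/830) = 2249577/2272844 + 1360037*(1/830) = 2249577/2272844 + 1360037/830 = 1546509542069/943230260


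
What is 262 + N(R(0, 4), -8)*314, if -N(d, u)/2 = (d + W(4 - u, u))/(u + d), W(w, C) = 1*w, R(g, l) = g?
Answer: 1204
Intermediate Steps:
W(w, C) = w
N(d, u) = -2*(4 + d - u)/(d + u) (N(d, u) = -2*(d + (4 - u))/(u + d) = -2*(4 + d - u)/(d + u))
262 + N(R(0, 4), -8)*314 = 262 + (2*(-4 - 8 - 1*0)/(0 - 8))*314 = 262 + (2*(-4 - 8 + 0)/(-8))*314 = 262 + (2*(-⅛)*(-12))*314 = 262 + 3*314 = 262 + 942 = 1204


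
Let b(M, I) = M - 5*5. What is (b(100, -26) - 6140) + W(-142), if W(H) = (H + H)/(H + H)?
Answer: -6064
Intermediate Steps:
W(H) = 1 (W(H) = (2*H)/((2*H)) = (2*H)*(1/(2*H)) = 1)
b(M, I) = -25 + M (b(M, I) = M - 25 = -25 + M)
(b(100, -26) - 6140) + W(-142) = ((-25 + 100) - 6140) + 1 = (75 - 6140) + 1 = -6065 + 1 = -6064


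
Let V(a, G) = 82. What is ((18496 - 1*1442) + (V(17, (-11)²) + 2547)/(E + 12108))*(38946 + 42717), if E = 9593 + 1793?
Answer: 32719857454215/23494 ≈ 1.3927e+9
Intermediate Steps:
E = 11386
((18496 - 1*1442) + (V(17, (-11)²) + 2547)/(E + 12108))*(38946 + 42717) = ((18496 - 1*1442) + (82 + 2547)/(11386 + 12108))*(38946 + 42717) = ((18496 - 1442) + 2629/23494)*81663 = (17054 + 2629*(1/23494))*81663 = (17054 + 2629/23494)*81663 = (400669305/23494)*81663 = 32719857454215/23494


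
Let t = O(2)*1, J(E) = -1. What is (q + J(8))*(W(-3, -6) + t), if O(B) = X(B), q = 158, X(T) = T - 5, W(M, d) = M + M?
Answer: -1413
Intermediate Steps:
W(M, d) = 2*M
X(T) = -5 + T
O(B) = -5 + B
t = -3 (t = (-5 + 2)*1 = -3*1 = -3)
(q + J(8))*(W(-3, -6) + t) = (158 - 1)*(2*(-3) - 3) = 157*(-6 - 3) = 157*(-9) = -1413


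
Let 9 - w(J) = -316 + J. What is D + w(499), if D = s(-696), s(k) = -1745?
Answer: -1919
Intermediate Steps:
w(J) = 325 - J (w(J) = 9 - (-316 + J) = 9 + (316 - J) = 325 - J)
D = -1745
D + w(499) = -1745 + (325 - 1*499) = -1745 + (325 - 499) = -1745 - 174 = -1919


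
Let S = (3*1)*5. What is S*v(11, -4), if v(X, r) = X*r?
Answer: -660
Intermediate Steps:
S = 15 (S = 3*5 = 15)
S*v(11, -4) = 15*(11*(-4)) = 15*(-44) = -660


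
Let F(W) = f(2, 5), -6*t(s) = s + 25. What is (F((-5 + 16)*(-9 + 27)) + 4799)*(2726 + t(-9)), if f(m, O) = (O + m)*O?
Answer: 39493780/3 ≈ 1.3165e+7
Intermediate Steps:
t(s) = -25/6 - s/6 (t(s) = -(s + 25)/6 = -(25 + s)/6 = -25/6 - s/6)
f(m, O) = O*(O + m)
F(W) = 35 (F(W) = 5*(5 + 2) = 5*7 = 35)
(F((-5 + 16)*(-9 + 27)) + 4799)*(2726 + t(-9)) = (35 + 4799)*(2726 + (-25/6 - ⅙*(-9))) = 4834*(2726 + (-25/6 + 3/2)) = 4834*(2726 - 8/3) = 4834*(8170/3) = 39493780/3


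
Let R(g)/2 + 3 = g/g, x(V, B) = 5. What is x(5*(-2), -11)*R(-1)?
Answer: -20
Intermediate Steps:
R(g) = -4 (R(g) = -6 + 2*(g/g) = -6 + 2*1 = -6 + 2 = -4)
x(5*(-2), -11)*R(-1) = 5*(-4) = -20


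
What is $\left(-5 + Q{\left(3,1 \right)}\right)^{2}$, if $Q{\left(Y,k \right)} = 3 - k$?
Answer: $9$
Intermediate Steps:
$\left(-5 + Q{\left(3,1 \right)}\right)^{2} = \left(-5 + \left(3 - 1\right)\right)^{2} = \left(-5 + 2\right)^{2} = \left(-3\right)^{2} = 9$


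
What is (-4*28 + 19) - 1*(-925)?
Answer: 832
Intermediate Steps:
(-4*28 + 19) - 1*(-925) = (-112 + 19) + 925 = -93 + 925 = 832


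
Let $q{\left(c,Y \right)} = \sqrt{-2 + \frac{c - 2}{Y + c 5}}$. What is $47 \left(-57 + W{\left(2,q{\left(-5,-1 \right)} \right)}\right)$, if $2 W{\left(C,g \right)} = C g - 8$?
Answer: $-2867 + \frac{141 i \sqrt{130}}{26} \approx -2867.0 + 61.833 i$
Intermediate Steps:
$q{\left(c,Y \right)} = \sqrt{-2 + \frac{-2 + c}{Y + 5 c}}$
$W{\left(C,g \right)} = -4 + \frac{C g}{2}$ ($W{\left(C,g \right)} = \frac{C g - 8}{2} = \frac{-8 + C g}{2} = -4 + \frac{C g}{2}$)
$47 \left(-57 + W{\left(2,q{\left(-5,-1 \right)} \right)}\right) = 47 \left(-57 - \left(4 - \sqrt{\frac{-2 - -45 - -2}{-1 + 5 \left(-5\right)}}\right)\right) = 47 \left(-57 - \left(4 - \sqrt{\frac{-2 + 45 + 2}{-1 - 25}}\right)\right) = 47 \left(-57 - \left(4 - \sqrt{\frac{1}{-26} \cdot 45}\right)\right) = 47 \left(-57 - \left(4 - \sqrt{\left(- \frac{1}{26}\right) 45}\right)\right) = 47 \left(-57 - \left(4 - \sqrt{- \frac{45}{26}}\right)\right) = 47 \left(-57 - \left(4 - \frac{3 i \sqrt{130}}{26}\right)\right) = 47 \left(-61 + \frac{3 i \sqrt{130}}{26}\right) = -2867 + \frac{141 i \sqrt{130}}{26}$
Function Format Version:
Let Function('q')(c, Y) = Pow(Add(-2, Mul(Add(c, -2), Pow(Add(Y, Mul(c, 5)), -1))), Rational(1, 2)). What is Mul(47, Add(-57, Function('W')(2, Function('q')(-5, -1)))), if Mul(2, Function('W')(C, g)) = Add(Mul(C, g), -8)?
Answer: Add(-2867, Mul(Rational(141, 26), I, Pow(130, Rational(1, 2)))) ≈ Add(-2867.0, Mul(61.833, I))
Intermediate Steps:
Function('q')(c, Y) = Pow(Add(-2, Mul(Pow(Add(Y, Mul(5, c)), -1), Add(-2, c))), Rational(1, 2)) (Function('q')(c, Y) = Pow(Add(-2, Mul(Add(-2, c), Pow(Add(Y, Mul(5, c)), -1))), Rational(1, 2)) = Pow(Add(-2, Mul(Pow(Add(Y, Mul(5, c)), -1), Add(-2, c))), Rational(1, 2)))
Function('W')(C, g) = Add(-4, Mul(Rational(1, 2), C, g)) (Function('W')(C, g) = Mul(Rational(1, 2), Add(Mul(C, g), -8)) = Mul(Rational(1, 2), Add(-8, Mul(C, g))) = Add(-4, Mul(Rational(1, 2), C, g)))
Mul(47, Add(-57, Function('W')(2, Function('q')(-5, -1)))) = Mul(47, Add(-57, Add(-4, Mul(Rational(1, 2), 2, Pow(Mul(Pow(Add(-1, Mul(5, -5)), -1), Add(-2, Mul(-9, -5), Mul(-2, -1))), Rational(1, 2)))))) = Mul(47, Add(-57, Add(-4, Mul(Rational(1, 2), 2, Pow(Mul(Pow(Add(-1, -25), -1), Add(-2, 45, 2)), Rational(1, 2)))))) = Mul(47, Add(-57, Add(-4, Mul(Rational(1, 2), 2, Pow(Mul(Pow(-26, -1), 45), Rational(1, 2)))))) = Mul(47, Add(-57, Add(-4, Mul(Rational(1, 2), 2, Pow(Mul(Rational(-1, 26), 45), Rational(1, 2)))))) = Mul(47, Add(-57, Add(-4, Mul(Rational(1, 2), 2, Pow(Rational(-45, 26), Rational(1, 2)))))) = Mul(47, Add(-57, Add(-4, Mul(Rational(1, 2), 2, Mul(Rational(3, 26), I, Pow(130, Rational(1, 2))))))) = Mul(47, Add(-57, Add(-4, Mul(Rational(3, 26), I, Pow(130, Rational(1, 2)))))) = Mul(47, Add(-61, Mul(Rational(3, 26), I, Pow(130, Rational(1, 2))))) = Add(-2867, Mul(Rational(141, 26), I, Pow(130, Rational(1, 2))))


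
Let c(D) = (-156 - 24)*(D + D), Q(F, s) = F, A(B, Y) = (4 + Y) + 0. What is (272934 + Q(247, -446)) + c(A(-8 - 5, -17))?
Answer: 277861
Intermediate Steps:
A(B, Y) = 4 + Y
c(D) = -360*D
(272934 + Q(247, -446)) + c(A(-8 - 5, -17)) = (272934 + 247) - 360*(4 - 17) = 273181 - 360*(-13) = 273181 + 4680 = 277861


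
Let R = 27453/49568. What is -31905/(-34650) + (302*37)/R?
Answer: 426501544817/21138810 ≈ 20176.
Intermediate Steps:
R = 27453/49568 (R = 27453*(1/49568) = 27453/49568 ≈ 0.55385)
-31905/(-34650) + (302*37)/R = -31905/(-34650) + (302*37)/(27453/49568) = -31905*(-1/34650) + 11174*(49568/27453) = 709/770 + 553872832/27453 = 426501544817/21138810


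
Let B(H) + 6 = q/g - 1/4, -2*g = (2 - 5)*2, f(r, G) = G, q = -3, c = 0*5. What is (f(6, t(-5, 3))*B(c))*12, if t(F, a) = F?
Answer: 435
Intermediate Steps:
c = 0
g = 3 (g = -(2 - 5)*2/2 = -(-3)*2/2 = -½*(-6) = 3)
B(H) = -29/4 (B(H) = -6 + (-3/3 - 1/4) = -6 + (-3*⅓ - 1*¼) = -6 + (-1 - ¼) = -6 - 5/4 = -29/4)
(f(6, t(-5, 3))*B(c))*12 = -5*(-29/4)*12 = (145/4)*12 = 435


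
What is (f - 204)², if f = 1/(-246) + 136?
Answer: 279859441/60516 ≈ 4624.6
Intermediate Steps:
f = 33455/246 (f = -1/246 + 136 = 33455/246 ≈ 136.00)
(f - 204)² = (33455/246 - 204)² = (-16729/246)² = 279859441/60516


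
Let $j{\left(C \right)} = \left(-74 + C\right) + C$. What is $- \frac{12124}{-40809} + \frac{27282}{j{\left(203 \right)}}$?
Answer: $\frac{558688153}{6774294} \approx 82.472$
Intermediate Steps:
$j{\left(C \right)} = -74 + 2 C$
$- \frac{12124}{-40809} + \frac{27282}{j{\left(203 \right)}} = - \frac{12124}{-40809} + \frac{27282}{-74 + 2 \cdot 203} = \left(-12124\right) \left(- \frac{1}{40809}\right) + \frac{27282}{-74 + 406} = \frac{12124}{40809} + \frac{27282}{332} = \frac{12124}{40809} + 27282 \cdot \frac{1}{332} = \frac{12124}{40809} + \frac{13641}{166} = \frac{558688153}{6774294}$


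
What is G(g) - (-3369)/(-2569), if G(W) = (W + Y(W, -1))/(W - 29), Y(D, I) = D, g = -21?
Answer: -30276/64225 ≈ -0.47141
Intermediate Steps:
G(W) = 2*W/(-29 + W) (G(W) = (W + W)/(W - 29) = (2*W)/(-29 + W) = 2*W/(-29 + W))
G(g) - (-3369)/(-2569) = 2*(-21)/(-29 - 21) - (-3369)/(-2569) = 2*(-21)/(-50) - (-3369)*(-1)/2569 = 2*(-21)*(-1/50) - 1*3369/2569 = 21/25 - 3369/2569 = -30276/64225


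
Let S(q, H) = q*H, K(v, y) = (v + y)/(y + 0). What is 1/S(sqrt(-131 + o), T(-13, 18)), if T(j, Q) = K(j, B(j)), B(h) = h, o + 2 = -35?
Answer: -I*sqrt(42)/168 ≈ -0.038576*I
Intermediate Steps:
o = -37 (o = -2 - 35 = -37)
K(v, y) = (v + y)/y
T(j, Q) = 2 (T(j, Q) = (j + j)/j = (2*j)/j = 2)
S(q, H) = H*q
1/S(sqrt(-131 + o), T(-13, 18)) = 1/(2*sqrt(-131 - 37)) = 1/(2*sqrt(-168)) = 1/(2*(2*I*sqrt(42))) = 1/(4*I*sqrt(42)) = -I*sqrt(42)/168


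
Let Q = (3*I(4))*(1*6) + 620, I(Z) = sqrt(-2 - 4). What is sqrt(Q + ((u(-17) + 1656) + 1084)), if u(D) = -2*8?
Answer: sqrt(3344 + 18*I*sqrt(6)) ≈ 57.829 + 0.3812*I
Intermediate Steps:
I(Z) = I*sqrt(6) (I(Z) = sqrt(-6) = I*sqrt(6))
u(D) = -16
Q = 620 + 18*I*sqrt(6) (Q = (3*(I*sqrt(6)))*(1*6) + 620 = (3*I*sqrt(6))*6 + 620 = 18*I*sqrt(6) + 620 = 620 + 18*I*sqrt(6) ≈ 620.0 + 44.091*I)
sqrt(Q + ((u(-17) + 1656) + 1084)) = sqrt((620 + 18*I*sqrt(6)) + ((-16 + 1656) + 1084)) = sqrt((620 + 18*I*sqrt(6)) + (1640 + 1084)) = sqrt((620 + 18*I*sqrt(6)) + 2724) = sqrt(3344 + 18*I*sqrt(6))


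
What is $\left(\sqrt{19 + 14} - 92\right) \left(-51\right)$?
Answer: $4692 - 51 \sqrt{33} \approx 4399.0$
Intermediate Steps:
$\left(\sqrt{19 + 14} - 92\right) \left(-51\right) = \left(\sqrt{33} - 92\right) \left(-51\right) = \left(-92 + \sqrt{33}\right) \left(-51\right) = 4692 - 51 \sqrt{33}$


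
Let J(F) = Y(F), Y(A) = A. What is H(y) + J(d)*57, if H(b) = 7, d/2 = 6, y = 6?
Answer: 691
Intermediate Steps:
d = 12 (d = 2*6 = 12)
J(F) = F
H(y) + J(d)*57 = 7 + 12*57 = 7 + 684 = 691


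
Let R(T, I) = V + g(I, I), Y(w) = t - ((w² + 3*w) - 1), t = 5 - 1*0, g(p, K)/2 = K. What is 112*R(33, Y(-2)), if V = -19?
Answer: -336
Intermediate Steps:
g(p, K) = 2*K
t = 5 (t = 5 + 0 = 5)
Y(w) = 6 - w² - 3*w (Y(w) = 5 - ((w² + 3*w) - 1) = 5 - (-1 + w² + 3*w) = 5 + (1 - w² - 3*w) = 6 - w² - 3*w)
R(T, I) = -19 + 2*I
112*R(33, Y(-2)) = 112*(-19 + 2*(6 - 1*(-2)² - 3*(-2))) = 112*(-19 + 2*(6 - 1*4 + 6)) = 112*(-19 + 2*(6 - 4 + 6)) = 112*(-19 + 2*8) = 112*(-19 + 16) = 112*(-3) = -336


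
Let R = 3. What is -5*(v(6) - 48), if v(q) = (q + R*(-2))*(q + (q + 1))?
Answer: 240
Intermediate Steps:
v(q) = (1 + 2*q)*(-6 + q) (v(q) = (q + 3*(-2))*(q + (q + 1)) = (q - 6)*(q + (1 + q)) = (-6 + q)*(1 + 2*q) = (1 + 2*q)*(-6 + q))
-5*(v(6) - 48) = -5*((-6 - 11*6 + 2*6**2) - 48) = -5*((-6 - 66 + 2*36) - 48) = -5*((-6 - 66 + 72) - 48) = -5*(0 - 48) = -5*(-48) = 240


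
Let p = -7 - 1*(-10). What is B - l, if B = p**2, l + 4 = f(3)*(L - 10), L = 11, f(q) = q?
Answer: 10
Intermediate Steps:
p = 3 (p = -7 + 10 = 3)
l = -1 (l = -4 + 3*(11 - 10) = -4 + 3*1 = -4 + 3 = -1)
B = 9 (B = 3**2 = 9)
B - l = 9 - 1*(-1) = 9 + 1 = 10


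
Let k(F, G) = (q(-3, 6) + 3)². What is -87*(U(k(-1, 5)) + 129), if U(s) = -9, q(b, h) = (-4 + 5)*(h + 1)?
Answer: -10440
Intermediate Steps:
q(b, h) = 1 + h (q(b, h) = 1*(1 + h) = 1 + h)
k(F, G) = 100 (k(F, G) = ((1 + 6) + 3)² = (7 + 3)² = 10² = 100)
-87*(U(k(-1, 5)) + 129) = -87*(-9 + 129) = -87*120 = -10440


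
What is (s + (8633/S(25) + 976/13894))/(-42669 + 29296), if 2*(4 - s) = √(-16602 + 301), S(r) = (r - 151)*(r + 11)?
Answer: -68286485/421404519816 + I*√16301/26746 ≈ -0.00016205 + 0.0047736*I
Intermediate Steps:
S(r) = (-151 + r)*(11 + r)
s = 4 - I*√16301/2 (s = 4 - √(-16602 + 301)/2 = 4 - I*√16301/2 ≈ 4.0 - 63.838*I)
(s + (8633/S(25) + 976/13894))/(-42669 + 29296) = ((4 - I*√16301/2) + (8633/(-1661 + 25² - 140*25) + 976/13894))/(-42669 + 29296) = ((4 - I*√16301/2) + (8633/(-1661 + 625 - 3500) + 976*(1/13894)))/(-13373) = ((4 - I*√16301/2) + (8633/(-4536) + 488/6947))*(-1/13373) = ((4 - I*√16301/2) + (8633*(-1/4536) + 488/6947))*(-1/13373) = ((4 - I*√16301/2) + (-8633/4536 + 488/6947))*(-1/13373) = ((4 - I*√16301/2) - 57759883/31511592)*(-1/13373) = (68286485/31511592 - I*√16301/2)*(-1/13373) = -68286485/421404519816 + I*√16301/26746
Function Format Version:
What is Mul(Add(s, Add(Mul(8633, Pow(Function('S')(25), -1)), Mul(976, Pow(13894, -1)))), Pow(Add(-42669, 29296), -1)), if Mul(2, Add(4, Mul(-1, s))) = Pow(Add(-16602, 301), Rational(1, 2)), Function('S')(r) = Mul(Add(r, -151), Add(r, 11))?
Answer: Add(Rational(-68286485, 421404519816), Mul(Rational(1, 26746), I, Pow(16301, Rational(1, 2)))) ≈ Add(-0.00016205, Mul(0.0047736, I))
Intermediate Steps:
Function('S')(r) = Mul(Add(-151, r), Add(11, r))
s = Add(4, Mul(Rational(-1, 2), I, Pow(16301, Rational(1, 2)))) (s = Add(4, Mul(Rational(-1, 2), Pow(Add(-16602, 301), Rational(1, 2)))) = Add(4, Mul(Rational(-1, 2), Pow(-16301, Rational(1, 2)))) = Add(4, Mul(Rational(-1, 2), Mul(I, Pow(16301, Rational(1, 2))))) = Add(4, Mul(Rational(-1, 2), I, Pow(16301, Rational(1, 2)))) ≈ Add(4.0000, Mul(-63.838, I)))
Mul(Add(s, Add(Mul(8633, Pow(Function('S')(25), -1)), Mul(976, Pow(13894, -1)))), Pow(Add(-42669, 29296), -1)) = Mul(Add(Add(4, Mul(Rational(-1, 2), I, Pow(16301, Rational(1, 2)))), Add(Mul(8633, Pow(Add(-1661, Pow(25, 2), Mul(-140, 25)), -1)), Mul(976, Pow(13894, -1)))), Pow(Add(-42669, 29296), -1)) = Mul(Add(Add(4, Mul(Rational(-1, 2), I, Pow(16301, Rational(1, 2)))), Add(Mul(8633, Pow(Add(-1661, 625, -3500), -1)), Mul(976, Rational(1, 13894)))), Pow(-13373, -1)) = Mul(Add(Add(4, Mul(Rational(-1, 2), I, Pow(16301, Rational(1, 2)))), Add(Mul(8633, Pow(-4536, -1)), Rational(488, 6947))), Rational(-1, 13373)) = Mul(Add(Add(4, Mul(Rational(-1, 2), I, Pow(16301, Rational(1, 2)))), Add(Mul(8633, Rational(-1, 4536)), Rational(488, 6947))), Rational(-1, 13373)) = Mul(Add(Add(4, Mul(Rational(-1, 2), I, Pow(16301, Rational(1, 2)))), Add(Rational(-8633, 4536), Rational(488, 6947))), Rational(-1, 13373)) = Mul(Add(Add(4, Mul(Rational(-1, 2), I, Pow(16301, Rational(1, 2)))), Rational(-57759883, 31511592)), Rational(-1, 13373)) = Mul(Add(Rational(68286485, 31511592), Mul(Rational(-1, 2), I, Pow(16301, Rational(1, 2)))), Rational(-1, 13373)) = Add(Rational(-68286485, 421404519816), Mul(Rational(1, 26746), I, Pow(16301, Rational(1, 2))))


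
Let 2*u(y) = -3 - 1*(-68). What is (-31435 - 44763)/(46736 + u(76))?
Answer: -152396/93537 ≈ -1.6293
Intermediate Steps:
u(y) = 65/2 (u(y) = (-3 - 1*(-68))/2 = (-3 + 68)/2 = (1/2)*65 = 65/2)
(-31435 - 44763)/(46736 + u(76)) = (-31435 - 44763)/(46736 + 65/2) = -76198/93537/2 = -76198*2/93537 = -152396/93537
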